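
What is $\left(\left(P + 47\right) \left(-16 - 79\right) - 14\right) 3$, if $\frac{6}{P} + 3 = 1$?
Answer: $-12582$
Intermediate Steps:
$P = -3$ ($P = \frac{6}{-3 + 1} = \frac{6}{-2} = 6 \left(- \frac{1}{2}\right) = -3$)
$\left(\left(P + 47\right) \left(-16 - 79\right) - 14\right) 3 = \left(\left(-3 + 47\right) \left(-16 - 79\right) - 14\right) 3 = \left(44 \left(-95\right) - 14\right) 3 = \left(-4180 - 14\right) 3 = \left(-4194\right) 3 = -12582$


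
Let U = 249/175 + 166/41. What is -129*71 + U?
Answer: -65676566/7175 ≈ -9153.5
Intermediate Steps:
U = 39259/7175 (U = 249*(1/175) + 166*(1/41) = 249/175 + 166/41 = 39259/7175 ≈ 5.4716)
-129*71 + U = -129*71 + 39259/7175 = -9159 + 39259/7175 = -65676566/7175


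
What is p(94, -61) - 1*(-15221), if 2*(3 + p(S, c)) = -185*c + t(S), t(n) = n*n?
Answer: 50557/2 ≈ 25279.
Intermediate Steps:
t(n) = n**2
p(S, c) = -3 + S**2/2 - 185*c/2 (p(S, c) = -3 + (-185*c + S**2)/2 = -3 + (S**2 - 185*c)/2 = -3 + (S**2/2 - 185*c/2) = -3 + S**2/2 - 185*c/2)
p(94, -61) - 1*(-15221) = (-3 + (1/2)*94**2 - 185/2*(-61)) - 1*(-15221) = (-3 + (1/2)*8836 + 11285/2) + 15221 = (-3 + 4418 + 11285/2) + 15221 = 20115/2 + 15221 = 50557/2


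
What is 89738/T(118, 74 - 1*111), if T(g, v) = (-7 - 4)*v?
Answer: 8158/37 ≈ 220.49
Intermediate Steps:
T(g, v) = -11*v
89738/T(118, 74 - 1*111) = 89738/((-11*(74 - 1*111))) = 89738/((-11*(74 - 111))) = 89738/((-11*(-37))) = 89738/407 = 89738*(1/407) = 8158/37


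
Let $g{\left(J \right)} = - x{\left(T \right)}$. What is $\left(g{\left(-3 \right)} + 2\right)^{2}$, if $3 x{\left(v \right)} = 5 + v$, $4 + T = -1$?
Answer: $4$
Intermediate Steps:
$T = -5$ ($T = -4 - 1 = -5$)
$x{\left(v \right)} = \frac{5}{3} + \frac{v}{3}$ ($x{\left(v \right)} = \frac{5 + v}{3} = \frac{5}{3} + \frac{v}{3}$)
$g{\left(J \right)} = 0$ ($g{\left(J \right)} = - (\frac{5}{3} + \frac{1}{3} \left(-5\right)) = - (\frac{5}{3} - \frac{5}{3}) = \left(-1\right) 0 = 0$)
$\left(g{\left(-3 \right)} + 2\right)^{2} = \left(0 + 2\right)^{2} = 2^{2} = 4$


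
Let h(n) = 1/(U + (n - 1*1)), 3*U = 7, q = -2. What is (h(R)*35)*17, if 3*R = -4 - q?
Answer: 1785/2 ≈ 892.50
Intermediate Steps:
R = -⅔ (R = (-4 - 1*(-2))/3 = (-4 + 2)/3 = (⅓)*(-2) = -⅔ ≈ -0.66667)
U = 7/3 (U = (⅓)*7 = 7/3 ≈ 2.3333)
h(n) = 1/(4/3 + n) (h(n) = 1/(7/3 + (n - 1*1)) = 1/(7/3 + (n - 1)) = 1/(7/3 + (-1 + n)) = 1/(4/3 + n))
(h(R)*35)*17 = ((3/(4 + 3*(-⅔)))*35)*17 = ((3/(4 - 2))*35)*17 = ((3/2)*35)*17 = (105/2)*17 = 1785/2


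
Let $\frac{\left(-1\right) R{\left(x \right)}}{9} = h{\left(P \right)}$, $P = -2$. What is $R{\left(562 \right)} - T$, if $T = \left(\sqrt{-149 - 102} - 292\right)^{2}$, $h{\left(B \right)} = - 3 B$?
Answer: $-85067 + 584 i \sqrt{251} \approx -85067.0 + 9252.3 i$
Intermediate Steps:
$R{\left(x \right)} = -54$ ($R{\left(x \right)} = - 9 \left(\left(-3\right) \left(-2\right)\right) = \left(-9\right) 6 = -54$)
$T = \left(-292 + i \sqrt{251}\right)^{2}$ ($T = \left(\sqrt{-251} - 292\right)^{2} = \left(i \sqrt{251} - 292\right)^{2} = \left(-292 + i \sqrt{251}\right)^{2} \approx 85013.0 - 9252.3 i$)
$R{\left(562 \right)} - T = -54 - \left(292 - i \sqrt{251}\right)^{2}$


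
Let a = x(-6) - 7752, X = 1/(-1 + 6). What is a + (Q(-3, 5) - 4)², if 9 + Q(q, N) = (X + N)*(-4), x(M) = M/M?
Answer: -165214/25 ≈ -6608.6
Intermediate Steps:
X = ⅕ (X = 1/5 = ⅕ ≈ 0.20000)
x(M) = 1
Q(q, N) = -49/5 - 4*N (Q(q, N) = -9 + (⅕ + N)*(-4) = -9 + (-⅘ - 4*N) = -49/5 - 4*N)
a = -7751 (a = 1 - 7752 = -7751)
a + (Q(-3, 5) - 4)² = -7751 + ((-49/5 - 4*5) - 4)² = -7751 + ((-49/5 - 20) - 4)² = -7751 + (-149/5 - 4)² = -7751 + (-169/5)² = -7751 + 28561/25 = -165214/25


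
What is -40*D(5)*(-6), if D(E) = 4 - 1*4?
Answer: 0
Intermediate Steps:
D(E) = 0 (D(E) = 4 - 4 = 0)
-40*D(5)*(-6) = -40*0*(-6) = 0*(-6) = 0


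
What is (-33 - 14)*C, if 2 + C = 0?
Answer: 94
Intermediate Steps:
C = -2 (C = -2 + 0 = -2)
(-33 - 14)*C = (-33 - 14)*(-2) = -47*(-2) = 94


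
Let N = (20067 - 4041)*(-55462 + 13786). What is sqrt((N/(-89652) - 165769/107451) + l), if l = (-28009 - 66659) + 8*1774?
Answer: 11*I*sqrt(43215318975778583033)/267588807 ≈ 270.24*I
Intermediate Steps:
N = -667899576 (N = 16026*(-41676) = -667899576)
l = -80476 (l = -94668 + 14192 = -80476)
sqrt((N/(-89652) - 165769/107451) + l) = sqrt((-667899576/(-89652) - 165769/107451) - 80476) = sqrt((-667899576*(-1/89652) - 165769*1/107451) - 80476) = sqrt((55658298/7471 - 165769/107451) - 80476) = sqrt(5979301318199/802766421 - 80476) = sqrt(-58624129178197/802766421) = 11*I*sqrt(43215318975778583033)/267588807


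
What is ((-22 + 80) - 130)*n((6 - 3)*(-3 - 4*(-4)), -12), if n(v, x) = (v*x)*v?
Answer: 1314144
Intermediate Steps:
n(v, x) = x*v²
((-22 + 80) - 130)*n((6 - 3)*(-3 - 4*(-4)), -12) = ((-22 + 80) - 130)*(-12*(-3 - 4*(-4))²*(6 - 3)²) = (58 - 130)*(-12*9*(-3 + 16)²) = -(-864)*(3*13)² = -(-864)*39² = -(-864)*1521 = -72*(-18252) = 1314144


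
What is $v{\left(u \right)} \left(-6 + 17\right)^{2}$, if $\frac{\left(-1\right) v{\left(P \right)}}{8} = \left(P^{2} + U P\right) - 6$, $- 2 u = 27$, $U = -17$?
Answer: $-392766$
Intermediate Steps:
$u = - \frac{27}{2}$ ($u = \left(- \frac{1}{2}\right) 27 = - \frac{27}{2} \approx -13.5$)
$v{\left(P \right)} = 48 - 8 P^{2} + 136 P$ ($v{\left(P \right)} = - 8 \left(\left(P^{2} - 17 P\right) - 6\right) = - 8 \left(-6 + P^{2} - 17 P\right) = 48 - 8 P^{2} + 136 P$)
$v{\left(u \right)} \left(-6 + 17\right)^{2} = \left(48 - 8 \left(- \frac{27}{2}\right)^{2} + 136 \left(- \frac{27}{2}\right)\right) \left(-6 + 17\right)^{2} = \left(48 - 1458 - 1836\right) 11^{2} = \left(48 - 1458 - 1836\right) 121 = \left(-3246\right) 121 = -392766$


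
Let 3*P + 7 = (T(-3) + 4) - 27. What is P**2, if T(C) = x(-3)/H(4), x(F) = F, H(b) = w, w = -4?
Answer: 1521/16 ≈ 95.063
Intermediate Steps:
H(b) = -4
T(C) = 3/4 (T(C) = -3/(-4) = -3*(-1/4) = 3/4)
P = -39/4 (P = -7/3 + ((3/4 + 4) - 27)/3 = -7/3 + (19/4 - 27)/3 = -7/3 + (1/3)*(-89/4) = -7/3 - 89/12 = -39/4 ≈ -9.7500)
P**2 = (-39/4)**2 = 1521/16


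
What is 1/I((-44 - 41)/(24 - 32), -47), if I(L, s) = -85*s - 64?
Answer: 1/3931 ≈ 0.00025439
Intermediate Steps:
I(L, s) = -64 - 85*s
1/I((-44 - 41)/(24 - 32), -47) = 1/(-64 - 85*(-47)) = 1/(-64 + 3995) = 1/3931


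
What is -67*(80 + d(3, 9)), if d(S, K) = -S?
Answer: -5159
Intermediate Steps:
-67*(80 + d(3, 9)) = -67*(80 - 1*3) = -67*(80 - 3) = -67*77 = -5159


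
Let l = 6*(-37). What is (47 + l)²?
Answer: 30625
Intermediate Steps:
l = -222
(47 + l)² = (47 - 222)² = (-175)² = 30625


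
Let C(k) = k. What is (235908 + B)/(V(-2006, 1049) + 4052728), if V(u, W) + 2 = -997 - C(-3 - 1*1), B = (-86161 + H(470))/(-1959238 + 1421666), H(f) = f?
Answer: 126817621067/2178098212276 ≈ 0.058224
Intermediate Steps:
B = 85691/537572 (B = (-86161 + 470)/(-1959238 + 1421666) = -85691/(-537572) = -85691*(-1/537572) = 85691/537572 ≈ 0.15940)
V(u, W) = -995 (V(u, W) = -2 + (-997 - (-3 - 1*1)) = -2 + (-997 - (-3 - 1)) = -2 + (-997 - 1*(-4)) = -2 + (-997 + 4) = -2 - 993 = -995)
(235908 + B)/(V(-2006, 1049) + 4052728) = (235908 + 85691/537572)/(-995 + 4052728) = (126817621067/537572)/4051733 = (126817621067/537572)*(1/4051733) = 126817621067/2178098212276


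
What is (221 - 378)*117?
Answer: -18369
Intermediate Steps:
(221 - 378)*117 = -157*117 = -18369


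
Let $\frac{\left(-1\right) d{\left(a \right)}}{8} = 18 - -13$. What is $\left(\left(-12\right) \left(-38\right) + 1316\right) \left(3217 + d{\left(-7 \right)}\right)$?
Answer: $5261068$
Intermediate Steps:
$d{\left(a \right)} = -248$ ($d{\left(a \right)} = - 8 \left(18 - -13\right) = - 8 \left(18 + 13\right) = \left(-8\right) 31 = -248$)
$\left(\left(-12\right) \left(-38\right) + 1316\right) \left(3217 + d{\left(-7 \right)}\right) = \left(\left(-12\right) \left(-38\right) + 1316\right) \left(3217 - 248\right) = \left(456 + 1316\right) 2969 = 1772 \cdot 2969 = 5261068$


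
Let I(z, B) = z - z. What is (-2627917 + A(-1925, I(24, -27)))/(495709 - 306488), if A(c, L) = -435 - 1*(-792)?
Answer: -2627560/189221 ≈ -13.886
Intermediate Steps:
I(z, B) = 0
A(c, L) = 357 (A(c, L) = -435 + 792 = 357)
(-2627917 + A(-1925, I(24, -27)))/(495709 - 306488) = (-2627917 + 357)/(495709 - 306488) = -2627560/189221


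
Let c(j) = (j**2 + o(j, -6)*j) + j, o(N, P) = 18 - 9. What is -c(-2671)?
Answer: -7107531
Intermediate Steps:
o(N, P) = 9
c(j) = j**2 + 10*j (c(j) = (j**2 + 9*j) + j = j**2 + 10*j)
-c(-2671) = -(-2671)*(10 - 2671) = -(-2671)*(-2661) = -1*7107531 = -7107531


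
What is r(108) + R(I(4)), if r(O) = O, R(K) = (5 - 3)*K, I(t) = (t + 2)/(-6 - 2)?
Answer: 213/2 ≈ 106.50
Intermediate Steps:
I(t) = -¼ - t/8 (I(t) = (2 + t)/(-8) = (2 + t)*(-⅛) = -¼ - t/8)
R(K) = 2*K
r(108) + R(I(4)) = 108 + 2*(-¼ - ⅛*4) = 108 + 2*(-¼ - ½) = 108 + 2*(-¾) = 108 - 3/2 = 213/2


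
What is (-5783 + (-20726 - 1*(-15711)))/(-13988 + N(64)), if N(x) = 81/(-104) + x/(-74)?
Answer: 41550704/53832149 ≈ 0.77186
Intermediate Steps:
N(x) = -81/104 - x/74 (N(x) = 81*(-1/104) + x*(-1/74) = -81/104 - x/74)
(-5783 + (-20726 - 1*(-15711)))/(-13988 + N(64)) = (-5783 + (-20726 - 1*(-15711)))/(-13988 + (-81/104 - 1/74*64)) = (-5783 + (-20726 + 15711))/(-13988 + (-81/104 - 32/37)) = (-5783 - 5015)/(-13988 - 6325/3848) = -10798/(-53832149/3848) = -10798*(-3848/53832149) = 41550704/53832149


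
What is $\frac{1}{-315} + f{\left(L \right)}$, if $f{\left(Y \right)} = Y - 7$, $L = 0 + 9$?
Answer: $\frac{629}{315} \approx 1.9968$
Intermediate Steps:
$L = 9$
$f{\left(Y \right)} = -7 + Y$ ($f{\left(Y \right)} = Y - 7 = -7 + Y$)
$\frac{1}{-315} + f{\left(L \right)} = \frac{1}{-315} + \left(-7 + 9\right) = - \frac{1}{315} + 2 = \frac{629}{315}$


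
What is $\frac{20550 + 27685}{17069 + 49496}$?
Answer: $\frac{9647}{13313} \approx 0.72463$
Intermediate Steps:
$\frac{20550 + 27685}{17069 + 49496} = \frac{48235}{66565} = 48235 \cdot \frac{1}{66565} = \frac{9647}{13313}$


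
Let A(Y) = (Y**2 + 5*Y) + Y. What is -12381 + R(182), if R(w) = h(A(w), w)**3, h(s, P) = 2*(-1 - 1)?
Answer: -12445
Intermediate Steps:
A(Y) = Y**2 + 6*Y
h(s, P) = -4 (h(s, P) = 2*(-2) = -4)
R(w) = -64 (R(w) = (-4)**3 = -64)
-12381 + R(182) = -12381 - 64 = -12445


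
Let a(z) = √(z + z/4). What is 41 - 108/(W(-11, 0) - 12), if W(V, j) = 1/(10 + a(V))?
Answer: 808121/16141 - 54*I*√55/16141 ≈ 50.066 - 0.024811*I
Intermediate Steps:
a(z) = √5*√z/2 (a(z) = √(z + z*(¼)) = √(z + z/4) = √(5*z/4) = √5*√z/2)
W(V, j) = 1/(10 + √5*√V/2)
41 - 108/(W(-11, 0) - 12) = 41 - 108/(2/(20 + √5*√(-11)) - 12) = 41 - 108/(2/(20 + √5*(I*√11)) - 12) = 41 - 108/(2/(20 + I*√55) - 12) = 41 - 108/(-12 + 2/(20 + I*√55))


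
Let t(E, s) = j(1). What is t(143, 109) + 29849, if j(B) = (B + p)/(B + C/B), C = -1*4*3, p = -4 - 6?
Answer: 328348/11 ≈ 29850.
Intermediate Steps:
p = -10
C = -12 (C = -4*3 = -12)
j(B) = (-10 + B)/(B - 12/B) (j(B) = (B - 10)/(B - 12/B) = (-10 + B)/(B - 12/B))
t(E, s) = 9/11 (t(E, s) = 1*(-10 + 1)/(-12 + 1²) = 1*(-9)/(-12 + 1) = 1*(-9)/(-11) = 1*(-1/11)*(-9) = 9/11)
t(143, 109) + 29849 = 9/11 + 29849 = 328348/11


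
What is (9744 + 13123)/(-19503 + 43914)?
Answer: 22867/24411 ≈ 0.93675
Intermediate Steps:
(9744 + 13123)/(-19503 + 43914) = 22867/24411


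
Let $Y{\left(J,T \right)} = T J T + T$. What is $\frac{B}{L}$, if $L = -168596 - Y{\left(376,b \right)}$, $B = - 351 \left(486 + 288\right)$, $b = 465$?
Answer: $\frac{20898}{6266897} \approx 0.0033347$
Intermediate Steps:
$Y{\left(J,T \right)} = T + J T^{2}$ ($Y{\left(J,T \right)} = J T T + T = J T^{2} + T = T + J T^{2}$)
$B = -271674$ ($B = \left(-351\right) 774 = -271674$)
$L = -81469661$ ($L = -168596 - 465 \left(1 + 376 \cdot 465\right) = -168596 - 465 \left(1 + 174840\right) = -168596 - 465 \cdot 174841 = -168596 - 81301065 = -81469661$)
$\frac{B}{L} = - \frac{271674}{-81469661} = \left(-271674\right) \left(- \frac{1}{81469661}\right) = \frac{20898}{6266897}$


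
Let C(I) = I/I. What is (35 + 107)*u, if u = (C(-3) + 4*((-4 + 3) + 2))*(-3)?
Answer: -2130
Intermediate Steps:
C(I) = 1
u = -15 (u = (1 + 4*((-4 + 3) + 2))*(-3) = (1 + 4*(-1 + 2))*(-3) = (1 + 4*1)*(-3) = (1 + 4)*(-3) = 5*(-3) = -15)
(35 + 107)*u = (35 + 107)*(-15) = 142*(-15) = -2130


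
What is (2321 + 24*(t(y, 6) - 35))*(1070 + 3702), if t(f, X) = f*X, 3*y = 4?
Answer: 7983556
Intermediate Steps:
y = 4/3 (y = (⅓)*4 = 4/3 ≈ 1.3333)
t(f, X) = X*f
(2321 + 24*(t(y, 6) - 35))*(1070 + 3702) = (2321 + 24*(6*(4/3) - 35))*(1070 + 3702) = (2321 + 24*(8 - 35))*4772 = (2321 + 24*(-27))*4772 = (2321 - 648)*4772 = 1673*4772 = 7983556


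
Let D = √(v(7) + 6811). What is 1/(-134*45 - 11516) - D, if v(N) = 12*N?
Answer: -1/17546 - √6895 ≈ -83.036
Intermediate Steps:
D = √6895 (D = √(12*7 + 6811) = √(84 + 6811) = √6895 ≈ 83.036)
1/(-134*45 - 11516) - D = 1/(-134*45 - 11516) - √6895 = 1/(-6030 - 11516) - √6895 = 1/(-17546) - √6895 = -1/17546 - √6895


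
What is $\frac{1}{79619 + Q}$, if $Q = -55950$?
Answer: $\frac{1}{23669} \approx 4.2249 \cdot 10^{-5}$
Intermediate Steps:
$\frac{1}{79619 + Q} = \frac{1}{79619 - 55950} = \frac{1}{23669}$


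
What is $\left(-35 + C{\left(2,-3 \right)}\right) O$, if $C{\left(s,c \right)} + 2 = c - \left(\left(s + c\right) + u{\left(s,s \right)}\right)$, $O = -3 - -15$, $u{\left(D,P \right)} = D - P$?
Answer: $-468$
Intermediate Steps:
$O = 12$ ($O = -3 + 15 = 12$)
$C{\left(s,c \right)} = -2 - s$ ($C{\left(s,c \right)} = -2 + \left(c - \left(\left(s + c\right) + \left(s - s\right)\right)\right) = -2 + \left(c - \left(\left(c + s\right) + 0\right)\right) = -2 + \left(c - \left(c + s\right)\right) = -2 - s$)
$\left(-35 + C{\left(2,-3 \right)}\right) O = \left(-35 - 4\right) 12 = \left(-39\right) 12 = -468$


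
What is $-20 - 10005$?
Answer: $-10025$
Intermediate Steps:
$-20 - 10005 = -10025$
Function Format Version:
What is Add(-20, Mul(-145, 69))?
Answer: -10025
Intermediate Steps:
Add(-20, Mul(-145, 69)) = Add(-20, -10005) = -10025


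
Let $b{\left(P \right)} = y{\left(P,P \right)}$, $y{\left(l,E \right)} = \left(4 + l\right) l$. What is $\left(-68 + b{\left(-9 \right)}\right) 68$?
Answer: $-1564$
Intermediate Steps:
$y{\left(l,E \right)} = l \left(4 + l\right)$
$b{\left(P \right)} = P \left(4 + P\right)$
$\left(-68 + b{\left(-9 \right)}\right) 68 = \left(-68 - 9 \left(4 - 9\right)\right) 68 = \left(-68 - -45\right) 68 = \left(-68 + 45\right) 68 = \left(-23\right) 68 = -1564$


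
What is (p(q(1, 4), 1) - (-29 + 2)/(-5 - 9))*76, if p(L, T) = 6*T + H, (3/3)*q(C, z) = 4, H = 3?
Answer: 3762/7 ≈ 537.43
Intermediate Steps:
q(C, z) = 4
p(L, T) = 3 + 6*T (p(L, T) = 6*T + 3 = 3 + 6*T)
(p(q(1, 4), 1) - (-29 + 2)/(-5 - 9))*76 = ((3 + 6*1) - (-29 + 2)/(-5 - 9))*76 = ((3 + 6) - (-27)/(-14))*76 = (9 - (-27)*(-1)/14)*76 = (9 - 1*27/14)*76 = (9 - 27/14)*76 = (99/14)*76 = 3762/7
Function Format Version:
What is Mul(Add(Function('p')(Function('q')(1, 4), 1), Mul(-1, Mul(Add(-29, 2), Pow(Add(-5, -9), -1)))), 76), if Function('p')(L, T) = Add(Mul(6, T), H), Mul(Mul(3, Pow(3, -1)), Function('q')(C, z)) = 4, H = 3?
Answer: Rational(3762, 7) ≈ 537.43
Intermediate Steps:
Function('q')(C, z) = 4
Function('p')(L, T) = Add(3, Mul(6, T)) (Function('p')(L, T) = Add(Mul(6, T), 3) = Add(3, Mul(6, T)))
Mul(Add(Function('p')(Function('q')(1, 4), 1), Mul(-1, Mul(Add(-29, 2), Pow(Add(-5, -9), -1)))), 76) = Mul(Add(Add(3, Mul(6, 1)), Mul(-1, Mul(Add(-29, 2), Pow(Add(-5, -9), -1)))), 76) = Mul(Add(Add(3, 6), Mul(-1, Mul(-27, Pow(-14, -1)))), 76) = Mul(Add(9, Mul(-1, Mul(-27, Rational(-1, 14)))), 76) = Mul(Add(9, Mul(-1, Rational(27, 14))), 76) = Mul(Add(9, Rational(-27, 14)), 76) = Mul(Rational(99, 14), 76) = Rational(3762, 7)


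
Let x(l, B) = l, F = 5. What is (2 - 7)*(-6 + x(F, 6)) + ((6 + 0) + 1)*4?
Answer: 33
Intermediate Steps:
(2 - 7)*(-6 + x(F, 6)) + ((6 + 0) + 1)*4 = (2 - 7)*(-6 + 5) + ((6 + 0) + 1)*4 = -5*(-1) + (6 + 1)*4 = 5 + 7*4 = 5 + 28 = 33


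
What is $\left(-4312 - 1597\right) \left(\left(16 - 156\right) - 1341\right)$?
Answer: $8751229$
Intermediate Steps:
$\left(-4312 - 1597\right) \left(\left(16 - 156\right) - 1341\right) = - 5909 \left(\left(16 - 156\right) - 1341\right) = - 5909 \left(-140 - 1341\right) = \left(-5909\right) \left(-1481\right) = 8751229$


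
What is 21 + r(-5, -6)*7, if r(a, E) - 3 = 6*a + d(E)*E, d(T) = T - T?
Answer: -168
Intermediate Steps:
d(T) = 0
r(a, E) = 3 + 6*a (r(a, E) = 3 + (6*a + 0*E) = 3 + (6*a + 0) = 3 + 6*a)
21 + r(-5, -6)*7 = 21 + (3 + 6*(-5))*7 = 21 + (3 - 30)*7 = 21 - 27*7 = 21 - 189 = -168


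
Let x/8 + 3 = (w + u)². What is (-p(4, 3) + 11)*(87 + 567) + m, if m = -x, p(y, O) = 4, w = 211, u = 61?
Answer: -587270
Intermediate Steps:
x = 591848 (x = -24 + 8*(211 + 61)² = -24 + 8*272² = -24 + 8*73984 = -24 + 591872 = 591848)
m = -591848 (m = -1*591848 = -591848)
(-p(4, 3) + 11)*(87 + 567) + m = (-1*4 + 11)*(87 + 567) - 591848 = (-4 + 11)*654 - 591848 = 7*654 - 591848 = 4578 - 591848 = -587270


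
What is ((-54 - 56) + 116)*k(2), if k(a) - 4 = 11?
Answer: 90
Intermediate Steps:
k(a) = 15 (k(a) = 4 + 11 = 15)
((-54 - 56) + 116)*k(2) = ((-54 - 56) + 116)*15 = (-110 + 116)*15 = 6*15 = 90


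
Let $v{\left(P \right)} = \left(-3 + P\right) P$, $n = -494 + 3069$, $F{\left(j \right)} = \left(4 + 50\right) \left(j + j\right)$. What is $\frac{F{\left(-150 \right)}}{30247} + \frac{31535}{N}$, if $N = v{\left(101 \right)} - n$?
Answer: $\frac{835206545}{221498781} \approx 3.7707$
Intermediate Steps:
$F{\left(j \right)} = 108 j$ ($F{\left(j \right)} = 54 \cdot 2 j = 108 j$)
$n = 2575$
$v{\left(P \right)} = P \left(-3 + P\right)$
$N = 7323$ ($N = 101 \left(-3 + 101\right) - 2575 = 101 \cdot 98 - 2575 = 9898 - 2575 = 7323$)
$\frac{F{\left(-150 \right)}}{30247} + \frac{31535}{N} = \frac{108 \left(-150\right)}{30247} + \frac{31535}{7323} = \left(-16200\right) \frac{1}{30247} + 31535 \cdot \frac{1}{7323} = - \frac{16200}{30247} + \frac{31535}{7323} = \frac{835206545}{221498781}$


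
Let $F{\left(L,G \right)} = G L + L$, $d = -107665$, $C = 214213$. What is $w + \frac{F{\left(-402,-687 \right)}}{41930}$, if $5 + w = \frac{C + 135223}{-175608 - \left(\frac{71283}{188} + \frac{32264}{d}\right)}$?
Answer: $- \frac{4359406758687671}{10668650207875385} \approx -0.40862$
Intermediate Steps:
$F{\left(L,G \right)} = L + G L$
$w = - \frac{24883709358335}{3562153658723}$ ($w = -5 + \frac{214213 + 135223}{-175608 - \left(- \frac{32264}{107665} + \frac{71283}{188}\right)} = -5 + \frac{349436}{-175608 - \frac{7668618563}{20241020}} = -5 + \frac{349436}{- \frac{3562153658723}{20241020}} = -5 + 349436 \left(- \frac{20241020}{3562153658723}\right) = -5 - \frac{7072941064720}{3562153658723} = - \frac{24883709358335}{3562153658723} \approx -6.9856$)
$w + \frac{F{\left(-402,-687 \right)}}{41930} = - \frac{24883709358335}{3562153658723} + \frac{\left(-402\right) \left(1 - 687\right)}{41930} = - \frac{24883709358335}{3562153658723} + \left(-402\right) \left(-686\right) \frac{1}{41930} = - \frac{24883709358335}{3562153658723} + 275772 \cdot \frac{1}{41930} = - \frac{24883709358335}{3562153658723} + \frac{19698}{2995} = - \frac{4359406758687671}{10668650207875385}$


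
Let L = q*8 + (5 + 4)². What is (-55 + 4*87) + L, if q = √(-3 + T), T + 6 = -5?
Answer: 374 + 8*I*√14 ≈ 374.0 + 29.933*I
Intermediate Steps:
T = -11 (T = -6 - 5 = -11)
q = I*√14 (q = √(-3 - 11) = √(-14) = I*√14 ≈ 3.7417*I)
L = 81 + 8*I*√14 (L = (I*√14)*8 + (5 + 4)² = 8*I*√14 + 9² = 8*I*√14 + 81 = 81 + 8*I*√14 ≈ 81.0 + 29.933*I)
(-55 + 4*87) + L = (-55 + 4*87) + (81 + 8*I*√14) = (-55 + 348) + (81 + 8*I*√14) = 293 + (81 + 8*I*√14) = 374 + 8*I*√14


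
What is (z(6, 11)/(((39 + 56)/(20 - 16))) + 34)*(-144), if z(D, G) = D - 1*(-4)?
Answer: -94176/19 ≈ -4956.6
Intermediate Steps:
z(D, G) = 4 + D (z(D, G) = D + 4 = 4 + D)
(z(6, 11)/(((39 + 56)/(20 - 16))) + 34)*(-144) = ((4 + 6)/(((39 + 56)/(20 - 16))) + 34)*(-144) = (10/((95/4)) + 34)*(-144) = (10/((95*(1/4))) + 34)*(-144) = (10/(95/4) + 34)*(-144) = (10*(4/95) + 34)*(-144) = (8/19 + 34)*(-144) = (654/19)*(-144) = -94176/19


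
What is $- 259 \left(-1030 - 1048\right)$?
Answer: $538202$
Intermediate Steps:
$- 259 \left(-1030 - 1048\right) = \left(-259\right) \left(-2078\right) = 538202$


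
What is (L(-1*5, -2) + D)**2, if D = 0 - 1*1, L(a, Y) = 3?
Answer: 4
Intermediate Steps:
D = -1 (D = 0 - 1 = -1)
(L(-1*5, -2) + D)**2 = (3 - 1)**2 = 2**2 = 4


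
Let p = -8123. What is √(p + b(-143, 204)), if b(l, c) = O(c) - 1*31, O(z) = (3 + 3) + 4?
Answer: 4*I*√509 ≈ 90.244*I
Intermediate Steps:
O(z) = 10 (O(z) = 6 + 4 = 10)
b(l, c) = -21 (b(l, c) = 10 - 1*31 = 10 - 31 = -21)
√(p + b(-143, 204)) = √(-8123 - 21) = √(-8144) = 4*I*√509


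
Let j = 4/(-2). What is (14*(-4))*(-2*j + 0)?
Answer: -224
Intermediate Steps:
j = -2 (j = 4*(-½) = -2)
(14*(-4))*(-2*j + 0) = (14*(-4))*(-2*(-2) + 0) = -56*(4 + 0) = -56*4 = -224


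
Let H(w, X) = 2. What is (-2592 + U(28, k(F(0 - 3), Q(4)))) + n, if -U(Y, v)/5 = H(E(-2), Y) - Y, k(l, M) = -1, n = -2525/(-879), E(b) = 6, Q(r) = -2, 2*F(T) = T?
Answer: -2161573/879 ≈ -2459.1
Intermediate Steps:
F(T) = T/2
n = 2525/879 (n = -2525*(-1/879) = 2525/879 ≈ 2.8726)
U(Y, v) = -10 + 5*Y (U(Y, v) = -5*(2 - Y) = -10 + 5*Y)
(-2592 + U(28, k(F(0 - 3), Q(4)))) + n = (-2592 + (-10 + 5*28)) + 2525/879 = (-2592 + (-10 + 140)) + 2525/879 = (-2592 + 130) + 2525/879 = -2462 + 2525/879 = -2161573/879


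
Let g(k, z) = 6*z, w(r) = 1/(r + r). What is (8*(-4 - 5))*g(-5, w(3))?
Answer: -72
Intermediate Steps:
w(r) = 1/(2*r)
(8*(-4 - 5))*g(-5, w(3)) = (8*(-4 - 5))*(6*((1/2)/3)) = (8*(-9))*(6*((1/2)*(1/3))) = -432/6 = -72*1 = -72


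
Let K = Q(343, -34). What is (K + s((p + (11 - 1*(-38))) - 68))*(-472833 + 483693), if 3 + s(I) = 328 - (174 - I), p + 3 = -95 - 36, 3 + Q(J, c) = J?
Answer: 3670680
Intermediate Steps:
Q(J, c) = -3 + J
p = -134 (p = -3 + (-95 - 36) = -3 - 131 = -134)
K = 340 (K = -3 + 343 = 340)
s(I) = 151 + I (s(I) = -3 + (328 - (174 - I)) = -3 + (328 + (-174 + I)) = -3 + (154 + I) = 151 + I)
(K + s((p + (11 - 1*(-38))) - 68))*(-472833 + 483693) = (340 + (151 + ((-134 + (11 - 1*(-38))) - 68)))*(-472833 + 483693) = (340 + (151 + ((-134 + (11 + 38)) - 68)))*10860 = (340 + (151 + ((-134 + 49) - 68)))*10860 = (340 + (151 + (-85 - 68)))*10860 = (340 + (151 - 153))*10860 = (340 - 2)*10860 = 338*10860 = 3670680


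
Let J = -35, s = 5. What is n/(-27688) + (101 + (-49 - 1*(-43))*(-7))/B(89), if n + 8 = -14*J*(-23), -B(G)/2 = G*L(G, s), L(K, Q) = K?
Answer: 43676673/109658324 ≈ 0.39830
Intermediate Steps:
B(G) = -2*G**2 (B(G) = -2*G*G = -2*G**2)
n = -11278 (n = -8 - 14*(-35)*(-23) = -8 + 490*(-23) = -8 - 11270 = -11278)
n/(-27688) + (101 + (-49 - 1*(-43))*(-7))/B(89) = -11278/(-27688) + (101 + (-49 - 1*(-43))*(-7))/((-2*89**2)) = -11278*(-1/27688) + (101 + (-49 + 43)*(-7))/((-2*7921)) = 5639/13844 + (101 - 6*(-7))/(-15842) = 5639/13844 + (101 + 42)*(-1/15842) = 5639/13844 + 143*(-1/15842) = 5639/13844 - 143/15842 = 43676673/109658324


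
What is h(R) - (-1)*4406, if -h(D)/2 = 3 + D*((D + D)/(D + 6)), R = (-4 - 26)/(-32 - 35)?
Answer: 884375/201 ≈ 4399.9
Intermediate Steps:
R = 30/67 (R = -30/(-67) = -30*(-1/67) = 30/67 ≈ 0.44776)
h(D) = -6 - 4*D²/(6 + D) (h(D) = -2*(3 + D*((D + D)/(D + 6))) = -2*(3 + D*((2*D)/(6 + D))) = -2*(3 + D*(2*D/(6 + D))) = -2*(3 + 2*D²/(6 + D)) = -6 - 4*D²/(6 + D))
h(R) - (-1)*4406 = 2*(-18 - 3*30/67 - 2*(30/67)²)/(6 + 30/67) - (-1)*4406 = 2*(-18 - 90/67 - 2*900/4489)/(432/67) - 1*(-4406) = 2*(67/432)*(-18 - 90/67 - 1800/4489) + 4406 = 2*(67/432)*(-88632/4489) + 4406 = -1231/201 + 4406 = 884375/201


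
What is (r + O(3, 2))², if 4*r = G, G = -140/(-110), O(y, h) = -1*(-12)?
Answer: 73441/484 ≈ 151.74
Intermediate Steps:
O(y, h) = 12
G = 14/11 (G = -140*(-1/110) = 14/11 ≈ 1.2727)
r = 7/22 (r = (¼)*(14/11) = 7/22 ≈ 0.31818)
(r + O(3, 2))² = (7/22 + 12)² = (271/22)² = 73441/484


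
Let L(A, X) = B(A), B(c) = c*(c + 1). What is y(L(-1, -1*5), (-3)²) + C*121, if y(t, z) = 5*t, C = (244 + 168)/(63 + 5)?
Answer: 12463/17 ≈ 733.12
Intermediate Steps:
B(c) = c*(1 + c)
L(A, X) = A*(1 + A)
C = 103/17 (C = 412/68 = 412*(1/68) = 103/17 ≈ 6.0588)
y(L(-1, -1*5), (-3)²) + C*121 = 5*(-(1 - 1)) + (103/17)*121 = 5*(-1*0) + 12463/17 = 5*0 + 12463/17 = 0 + 12463/17 = 12463/17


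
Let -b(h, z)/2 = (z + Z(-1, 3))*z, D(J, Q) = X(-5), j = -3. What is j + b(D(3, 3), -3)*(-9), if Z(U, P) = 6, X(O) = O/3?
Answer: -165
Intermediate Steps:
X(O) = O/3 (X(O) = O*(⅓) = O/3)
D(J, Q) = -5/3 (D(J, Q) = (⅓)*(-5) = -5/3)
b(h, z) = -2*z*(6 + z) (b(h, z) = -2*(z + 6)*z = -2*(6 + z)*z = -2*z*(6 + z))
j + b(D(3, 3), -3)*(-9) = -3 - 2*(-3)*(6 - 3)*(-9) = -3 - 2*(-3)*3*(-9) = -3 + 18*(-9) = -3 - 162 = -165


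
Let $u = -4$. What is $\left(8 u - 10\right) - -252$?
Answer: $210$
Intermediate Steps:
$\left(8 u - 10\right) - -252 = \left(8 \left(-4\right) - 10\right) - -252 = \left(-32 - 10\right) + 252 = -42 + 252 = 210$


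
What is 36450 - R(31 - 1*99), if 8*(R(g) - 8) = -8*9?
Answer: 36451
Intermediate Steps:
R(g) = -1 (R(g) = 8 + (-8*9)/8 = 8 + (⅛)*(-72) = 8 - 9 = -1)
36450 - R(31 - 1*99) = 36450 - 1*(-1) = 36450 + 1 = 36451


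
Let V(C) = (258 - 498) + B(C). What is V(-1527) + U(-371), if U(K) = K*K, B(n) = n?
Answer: 135874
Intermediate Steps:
U(K) = K²
V(C) = -240 + C (V(C) = (258 - 498) + C = -240 + C)
V(-1527) + U(-371) = (-240 - 1527) + (-371)² = -1767 + 137641 = 135874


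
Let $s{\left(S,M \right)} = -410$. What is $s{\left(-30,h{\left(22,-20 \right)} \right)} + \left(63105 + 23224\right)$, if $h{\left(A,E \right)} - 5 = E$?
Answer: $85919$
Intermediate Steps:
$h{\left(A,E \right)} = 5 + E$
$s{\left(-30,h{\left(22,-20 \right)} \right)} + \left(63105 + 23224\right) = -410 + \left(63105 + 23224\right) = -410 + 86329 = 85919$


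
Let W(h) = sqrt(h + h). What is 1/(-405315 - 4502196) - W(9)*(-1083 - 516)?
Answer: -1/4907511 + 4797*sqrt(2) ≈ 6784.0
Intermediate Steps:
W(h) = sqrt(2)*sqrt(h) (W(h) = sqrt(2*h) = sqrt(2)*sqrt(h))
1/(-405315 - 4502196) - W(9)*(-1083 - 516) = 1/(-405315 - 4502196) - sqrt(2)*sqrt(9)*(-1083 - 516) = 1/(-4907511) - sqrt(2)*3*(-1599) = -1/4907511 - 3*sqrt(2)*(-1599) = -1/4907511 - (-4797)*sqrt(2) = -1/4907511 + 4797*sqrt(2)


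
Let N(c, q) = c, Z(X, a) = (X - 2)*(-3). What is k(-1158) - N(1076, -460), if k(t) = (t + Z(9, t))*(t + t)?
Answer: 2729488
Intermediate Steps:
Z(X, a) = 6 - 3*X (Z(X, a) = (-2 + X)*(-3) = 6 - 3*X)
k(t) = 2*t*(-21 + t) (k(t) = (t + (6 - 3*9))*(t + t) = (t + (6 - 27))*(2*t) = (t - 21)*(2*t) = (-21 + t)*(2*t) = 2*t*(-21 + t))
k(-1158) - N(1076, -460) = 2*(-1158)*(-21 - 1158) - 1*1076 = 2*(-1158)*(-1179) - 1076 = 2730564 - 1076 = 2729488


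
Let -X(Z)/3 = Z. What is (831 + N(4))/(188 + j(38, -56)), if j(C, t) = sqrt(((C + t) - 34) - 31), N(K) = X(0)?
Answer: 52076/11809 - 277*I*sqrt(83)/11809 ≈ 4.4099 - 0.2137*I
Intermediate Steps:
X(Z) = -3*Z
N(K) = 0 (N(K) = -3*0 = 0)
j(C, t) = sqrt(-65 + C + t) (j(C, t) = sqrt((-34 + C + t) - 31) = sqrt(-65 + C + t))
(831 + N(4))/(188 + j(38, -56)) = (831 + 0)/(188 + sqrt(-65 + 38 - 56)) = 831/(188 + sqrt(-83)) = 831/(188 + I*sqrt(83))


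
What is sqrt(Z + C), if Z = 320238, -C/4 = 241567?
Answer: I*sqrt(646030) ≈ 803.76*I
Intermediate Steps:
C = -966268 (C = -4*241567 = -966268)
sqrt(Z + C) = sqrt(320238 - 966268) = sqrt(-646030) = I*sqrt(646030)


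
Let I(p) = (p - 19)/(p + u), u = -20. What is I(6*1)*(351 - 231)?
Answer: 780/7 ≈ 111.43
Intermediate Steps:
I(p) = (-19 + p)/(-20 + p) (I(p) = (p - 19)/(p - 20) = (-19 + p)/(-20 + p))
I(6*1)*(351 - 231) = ((-19 + 6*1)/(-20 + 6*1))*(351 - 231) = ((-19 + 6)/(-20 + 6))*120 = (-13/(-14))*120 = -1/14*(-13)*120 = (13/14)*120 = 780/7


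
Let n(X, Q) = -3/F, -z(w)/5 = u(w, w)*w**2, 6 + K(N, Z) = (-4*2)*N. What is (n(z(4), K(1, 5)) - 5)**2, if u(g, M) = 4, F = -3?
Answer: 16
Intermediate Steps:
K(N, Z) = -6 - 8*N (K(N, Z) = -6 + (-4*2)*N = -6 - 8*N)
z(w) = -20*w**2
n(X, Q) = 1 (n(X, Q) = -3/(-3) = -3*(-1/3) = 1)
(n(z(4), K(1, 5)) - 5)**2 = (1 - 5)**2 = (-4)**2 = 16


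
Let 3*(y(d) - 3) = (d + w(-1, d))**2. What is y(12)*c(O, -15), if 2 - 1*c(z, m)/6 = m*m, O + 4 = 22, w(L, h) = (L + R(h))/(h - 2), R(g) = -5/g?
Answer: -480459967/7200 ≈ -66731.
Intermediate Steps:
w(L, h) = (L - 5/h)/(-2 + h) (w(L, h) = (L - 5/h)/(h - 2) = (L - 5/h)/(-2 + h))
O = 18 (O = -4 + 22 = 18)
y(d) = 3 + (d + (-5 - d)/(d*(-2 + d)))**2/3
c(z, m) = 12 - 6*m**2 (c(z, m) = 12 - 6*m*m = 12 - 6*m**2)
y(12)*c(O, -15) = (3 + (12 - (1 + 5/12)/(-2 + 12))**2/3)*(12 - 6*(-15)**2) = (3 + (12 - 1*(1 + 5*(1/12))/10)**2/3)*(12 - 6*225) = (3 + (12 - 1*1/10*(1 + 5/12))**2/3)*(12 - 1350) = (3 + (12 - 1*1/10*17/12)**2/3)*(-1338) = (3 + (12 - 17/120)**2/3)*(-1338) = (3 + (1423/120)**2/3)*(-1338) = (3 + (1/3)*(2024929/14400))*(-1338) = (3 + 2024929/43200)*(-1338) = (2154529/43200)*(-1338) = -480459967/7200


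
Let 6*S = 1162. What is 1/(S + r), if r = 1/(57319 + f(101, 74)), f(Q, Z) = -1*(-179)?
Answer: 57498/11135447 ≈ 0.0051635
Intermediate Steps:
S = 581/3 (S = (⅙)*1162 = 581/3 ≈ 193.67)
f(Q, Z) = 179
r = 1/57498 (r = 1/(57319 + 179) = 1/57498 ≈ 1.7392e-5)
1/(S + r) = 1/(581/3 + 1/57498) = 1/(11135447/57498) = 57498/11135447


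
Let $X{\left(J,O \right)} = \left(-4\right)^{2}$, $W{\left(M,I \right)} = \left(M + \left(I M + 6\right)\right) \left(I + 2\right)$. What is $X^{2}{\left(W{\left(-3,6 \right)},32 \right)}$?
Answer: $256$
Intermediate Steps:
$W{\left(M,I \right)} = \left(2 + I\right) \left(6 + M + I M\right)$ ($W{\left(M,I \right)} = \left(M + \left(6 + I M\right)\right) \left(2 + I\right) = \left(6 + M + I M\right) \left(2 + I\right) = \left(2 + I\right) \left(6 + M + I M\right)$)
$X{\left(J,O \right)} = 16$
$X^{2}{\left(W{\left(-3,6 \right)},32 \right)} = 16^{2} = 256$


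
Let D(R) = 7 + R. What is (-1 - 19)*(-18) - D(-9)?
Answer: 362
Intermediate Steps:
(-1 - 19)*(-18) - D(-9) = (-1 - 19)*(-18) - (7 - 9) = -20*(-18) - 1*(-2) = 360 + 2 = 362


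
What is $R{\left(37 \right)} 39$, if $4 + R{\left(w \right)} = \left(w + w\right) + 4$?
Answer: $2886$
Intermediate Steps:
$R{\left(w \right)} = 2 w$ ($R{\left(w \right)} = -4 + \left(\left(w + w\right) + 4\right) = -4 + \left(2 w + 4\right) = -4 + \left(4 + 2 w\right) = 2 w$)
$R{\left(37 \right)} 39 = 2 \cdot 37 \cdot 39 = 74 \cdot 39 = 2886$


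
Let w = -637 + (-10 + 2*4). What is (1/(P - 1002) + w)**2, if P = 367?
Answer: 164646046756/403225 ≈ 4.0832e+5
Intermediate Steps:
w = -639 (w = -637 + (-10 + 8) = -637 - 2 = -639)
(1/(P - 1002) + w)**2 = (1/(367 - 1002) - 639)**2 = (1/(-635) - 639)**2 = (-1/635 - 639)**2 = (-405766/635)**2 = 164646046756/403225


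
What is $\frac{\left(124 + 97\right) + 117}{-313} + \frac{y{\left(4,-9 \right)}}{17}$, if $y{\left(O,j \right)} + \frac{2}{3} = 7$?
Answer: $- \frac{11291}{15963} \approx -0.70732$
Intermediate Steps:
$y{\left(O,j \right)} = \frac{19}{3}$ ($y{\left(O,j \right)} = - \frac{2}{3} + 7 = \frac{19}{3}$)
$\frac{\left(124 + 97\right) + 117}{-313} + \frac{y{\left(4,-9 \right)}}{17} = \frac{\left(124 + 97\right) + 117}{-313} + \frac{19}{3 \cdot 17} = \left(221 + 117\right) \left(- \frac{1}{313}\right) + \frac{19}{3} \cdot \frac{1}{17} = 338 \left(- \frac{1}{313}\right) + \frac{19}{51} = - \frac{338}{313} + \frac{19}{51} = - \frac{11291}{15963}$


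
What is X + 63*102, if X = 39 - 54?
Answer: 6411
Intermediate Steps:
X = -15
X + 63*102 = -15 + 63*102 = -15 + 6426 = 6411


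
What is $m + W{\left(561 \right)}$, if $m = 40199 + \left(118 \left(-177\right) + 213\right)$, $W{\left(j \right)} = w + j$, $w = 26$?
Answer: $20113$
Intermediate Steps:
$W{\left(j \right)} = 26 + j$
$m = 19526$ ($m = 40199 + \left(-20886 + 213\right) = 40199 - 20673 = 19526$)
$m + W{\left(561 \right)} = 19526 + \left(26 + 561\right) = 19526 + 587 = 20113$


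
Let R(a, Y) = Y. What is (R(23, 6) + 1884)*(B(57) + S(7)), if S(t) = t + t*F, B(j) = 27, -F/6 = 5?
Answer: -332640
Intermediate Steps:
F = -30 (F = -6*5 = -30)
S(t) = -29*t (S(t) = t + t*(-30) = t - 30*t = -29*t)
(R(23, 6) + 1884)*(B(57) + S(7)) = (6 + 1884)*(27 - 29*7) = 1890*(27 - 203) = 1890*(-176) = -332640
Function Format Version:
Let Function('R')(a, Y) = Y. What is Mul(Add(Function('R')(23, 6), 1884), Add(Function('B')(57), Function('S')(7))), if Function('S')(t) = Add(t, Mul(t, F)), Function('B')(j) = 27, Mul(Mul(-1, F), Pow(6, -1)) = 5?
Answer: -332640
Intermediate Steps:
F = -30 (F = Mul(-6, 5) = -30)
Function('S')(t) = Mul(-29, t) (Function('S')(t) = Add(t, Mul(t, -30)) = Add(t, Mul(-30, t)) = Mul(-29, t))
Mul(Add(Function('R')(23, 6), 1884), Add(Function('B')(57), Function('S')(7))) = Mul(Add(6, 1884), Add(27, Mul(-29, 7))) = Mul(1890, Add(27, -203)) = Mul(1890, -176) = -332640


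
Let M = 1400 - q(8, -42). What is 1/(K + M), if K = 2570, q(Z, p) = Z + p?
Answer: 1/4004 ≈ 0.00024975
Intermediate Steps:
M = 1434 (M = 1400 - (8 - 42) = 1400 - 1*(-34) = 1400 + 34 = 1434)
1/(K + M) = 1/(2570 + 1434) = 1/4004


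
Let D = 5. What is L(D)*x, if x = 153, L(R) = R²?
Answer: 3825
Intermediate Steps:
L(D)*x = 5²*153 = 25*153 = 3825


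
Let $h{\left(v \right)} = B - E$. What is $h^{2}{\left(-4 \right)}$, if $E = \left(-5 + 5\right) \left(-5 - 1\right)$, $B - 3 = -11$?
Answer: $64$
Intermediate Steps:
$B = -8$ ($B = 3 - 11 = -8$)
$E = 0$ ($E = 0 \left(-6\right) = 0$)
$h{\left(v \right)} = -8$ ($h{\left(v \right)} = -8 - 0 = -8 + 0 = -8$)
$h^{2}{\left(-4 \right)} = \left(-8\right)^{2} = 64$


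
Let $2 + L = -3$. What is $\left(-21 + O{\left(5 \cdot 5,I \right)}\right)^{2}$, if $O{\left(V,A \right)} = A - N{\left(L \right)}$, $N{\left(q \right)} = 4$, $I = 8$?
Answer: $289$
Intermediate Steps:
$L = -5$ ($L = -2 - 3 = -5$)
$O{\left(V,A \right)} = -4 + A$ ($O{\left(V,A \right)} = A - 4 = -4 + A$)
$\left(-21 + O{\left(5 \cdot 5,I \right)}\right)^{2} = \left(-21 + \left(-4 + 8\right)\right)^{2} = \left(-21 + 4\right)^{2} = \left(-17\right)^{2} = 289$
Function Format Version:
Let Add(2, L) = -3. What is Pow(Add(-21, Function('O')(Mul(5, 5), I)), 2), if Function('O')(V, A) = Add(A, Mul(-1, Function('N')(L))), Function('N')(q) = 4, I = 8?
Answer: 289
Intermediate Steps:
L = -5 (L = Add(-2, -3) = -5)
Function('O')(V, A) = Add(-4, A) (Function('O')(V, A) = Add(A, Mul(-1, 4)) = Add(A, -4) = Add(-4, A))
Pow(Add(-21, Function('O')(Mul(5, 5), I)), 2) = Pow(Add(-21, Add(-4, 8)), 2) = Pow(Add(-21, 4), 2) = Pow(-17, 2) = 289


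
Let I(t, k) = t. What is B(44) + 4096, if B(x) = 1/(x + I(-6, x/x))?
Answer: 155649/38 ≈ 4096.0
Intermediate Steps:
B(x) = 1/(-6 + x) (B(x) = 1/(x - 6) = 1/(-6 + x))
B(44) + 4096 = 1/(-6 + 44) + 4096 = 1/38 + 4096 = 155649/38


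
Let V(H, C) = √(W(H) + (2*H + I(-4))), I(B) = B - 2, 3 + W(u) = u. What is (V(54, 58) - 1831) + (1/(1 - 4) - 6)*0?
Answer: -1831 + 3*√17 ≈ -1818.6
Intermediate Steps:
W(u) = -3 + u
I(B) = -2 + B
V(H, C) = √(-9 + 3*H) (V(H, C) = √((-3 + H) + (2*H + (-2 - 4))) = √((-3 + H) + (2*H - 6)) = √((-3 + H) + (-6 + 2*H)) = √(-9 + 3*H))
(V(54, 58) - 1831) + (1/(1 - 4) - 6)*0 = (√(-9 + 3*54) - 1831) + (1/(1 - 4) - 6)*0 = (√(-9 + 162) - 1831) + (1/(-3) - 6)*0 = (√153 - 1831) + (-⅓ - 6)*0 = (3*√17 - 1831) - 19/3*0 = (-1831 + 3*√17) + 0 = -1831 + 3*√17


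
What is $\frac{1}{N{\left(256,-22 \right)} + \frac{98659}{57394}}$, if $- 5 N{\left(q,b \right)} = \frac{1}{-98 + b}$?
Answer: $\frac{17218200}{29626397} \approx 0.58118$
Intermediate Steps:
$N{\left(q,b \right)} = - \frac{1}{5 \left(-98 + b\right)}$
$\frac{1}{N{\left(256,-22 \right)} + \frac{98659}{57394}} = \frac{1}{- \frac{1}{-490 + 5 \left(-22\right)} + \frac{98659}{57394}} = \frac{1}{- \frac{1}{-490 - 110} + 98659 \cdot \frac{1}{57394}} = \frac{1}{- \frac{1}{-600} + \frac{98659}{57394}} = \frac{1}{\left(-1\right) \left(- \frac{1}{600}\right) + \frac{98659}{57394}} = \frac{1}{\frac{1}{600} + \frac{98659}{57394}} = \frac{1}{\frac{29626397}{17218200}} = \frac{17218200}{29626397}$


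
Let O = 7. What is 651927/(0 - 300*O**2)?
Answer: -217309/4900 ≈ -44.349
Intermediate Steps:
651927/(0 - 300*O**2) = 651927/(0 - 300*7**2) = 651927/(0 - 300*49) = 651927/(0 - 14700) = 651927/(-14700) = 651927*(-1/14700) = -217309/4900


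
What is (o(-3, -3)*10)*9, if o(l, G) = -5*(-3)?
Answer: 1350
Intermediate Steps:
o(l, G) = 15
(o(-3, -3)*10)*9 = (15*10)*9 = 150*9 = 1350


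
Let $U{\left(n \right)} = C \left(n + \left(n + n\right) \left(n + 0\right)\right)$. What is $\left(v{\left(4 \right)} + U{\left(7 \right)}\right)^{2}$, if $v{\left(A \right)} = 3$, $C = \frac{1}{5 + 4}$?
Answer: $\frac{1936}{9} \approx 215.11$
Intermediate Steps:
$C = \frac{1}{9} \approx 0.11111$
$U{\left(n \right)} = \frac{n}{9} + \frac{2 n^{2}}{9}$ ($U{\left(n \right)} = \frac{n + \left(n + n\right) \left(n + 0\right)}{9} = \frac{n + 2 n n}{9} = \frac{n + 2 n^{2}}{9} = \frac{n}{9} + \frac{2 n^{2}}{9}$)
$\left(v{\left(4 \right)} + U{\left(7 \right)}\right)^{2} = \left(3 + \frac{1}{9} \cdot 7 \left(1 + 2 \cdot 7\right)\right)^{2} = \left(3 + \frac{1}{9} \cdot 7 \left(1 + 14\right)\right)^{2} = \left(3 + \frac{1}{9} \cdot 7 \cdot 15\right)^{2} = \left(3 + \frac{35}{3}\right)^{2} = \left(\frac{44}{3}\right)^{2} = \frac{1936}{9}$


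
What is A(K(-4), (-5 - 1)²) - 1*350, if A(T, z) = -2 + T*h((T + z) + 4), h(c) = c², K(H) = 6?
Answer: 12344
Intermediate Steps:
A(T, z) = -2 + T*(4 + T + z)² (A(T, z) = -2 + T*((T + z) + 4)² = -2 + T*(4 + T + z)²)
A(K(-4), (-5 - 1)²) - 1*350 = (-2 + 6*(4 + 6 + (-5 - 1)²)²) - 1*350 = (-2 + 6*(4 + 6 + (-6)²)²) - 350 = (-2 + 6*(4 + 6 + 36)²) - 350 = (-2 + 6*46²) - 350 = (-2 + 6*2116) - 350 = (-2 + 12696) - 350 = 12694 - 350 = 12344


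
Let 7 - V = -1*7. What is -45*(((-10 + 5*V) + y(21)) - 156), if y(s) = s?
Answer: 3375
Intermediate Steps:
V = 14 (V = 7 - (-1)*7 = 7 - 1*(-7) = 7 + 7 = 14)
-45*(((-10 + 5*V) + y(21)) - 156) = -45*(((-10 + 5*14) + 21) - 156) = -45*(((-10 + 70) + 21) - 156) = -45*((60 + 21) - 156) = -45*(81 - 156) = -45*(-75) = 3375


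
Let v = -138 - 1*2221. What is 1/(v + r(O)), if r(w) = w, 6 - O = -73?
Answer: -1/2280 ≈ -0.00043860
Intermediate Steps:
O = 79 (O = 6 - 1*(-73) = 6 + 73 = 79)
v = -2359 (v = -138 - 2221 = -2359)
1/(v + r(O)) = 1/(-2359 + 79) = 1/(-2280) = -1/2280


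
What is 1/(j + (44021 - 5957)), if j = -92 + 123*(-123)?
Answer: 1/22843 ≈ 4.3777e-5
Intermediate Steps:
j = -15221 (j = -92 - 15129 = -15221)
1/(j + (44021 - 5957)) = 1/(-15221 + (44021 - 5957)) = 1/(-15221 + 38064) = 1/22843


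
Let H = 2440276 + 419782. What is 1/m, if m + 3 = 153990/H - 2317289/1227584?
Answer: -1755480719936/8485714801109 ≈ -0.20687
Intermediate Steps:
H = 2860058
m = -8485714801109/1755480719936 (m = -3 + (153990/2860058 - 2317289/1227584) = -3 + (153990*(1/2860058) - 2317289*1/1227584) = -3 + (76995/1430029 - 2317289/1227584) = -3 - 3219272641301/1755480719936 = -8485714801109/1755480719936 ≈ -4.8338)
1/m = 1/(-8485714801109/1755480719936) = -1755480719936/8485714801109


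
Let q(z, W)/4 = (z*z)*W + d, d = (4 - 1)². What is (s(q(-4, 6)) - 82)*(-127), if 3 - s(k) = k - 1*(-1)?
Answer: 63500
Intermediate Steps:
d = 9 (d = 3² = 9)
q(z, W) = 36 + 4*W*z² (q(z, W) = 4*((z*z)*W + 9) = 4*(z²*W + 9) = 4*(W*z² + 9) = 4*(9 + W*z²) = 36 + 4*W*z²)
s(k) = 2 - k (s(k) = 3 - (k - 1*(-1)) = 3 - (k + 1) = 3 - (1 + k) = 3 + (-1 - k) = 2 - k)
(s(q(-4, 6)) - 82)*(-127) = ((2 - (36 + 4*6*(-4)²)) - 82)*(-127) = ((2 - (36 + 4*6*16)) - 82)*(-127) = ((2 - (36 + 384)) - 82)*(-127) = ((2 - 1*420) - 82)*(-127) = ((2 - 420) - 82)*(-127) = (-418 - 82)*(-127) = -500*(-127) = 63500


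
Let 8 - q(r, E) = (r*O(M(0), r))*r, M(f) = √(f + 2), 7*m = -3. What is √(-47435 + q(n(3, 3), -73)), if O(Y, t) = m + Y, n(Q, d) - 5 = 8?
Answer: √(-2320374 - 8281*√2)/7 ≈ 218.16*I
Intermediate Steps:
m = -3/7 (m = (⅐)*(-3) = -3/7 ≈ -0.42857)
n(Q, d) = 13 (n(Q, d) = 5 + 8 = 13)
M(f) = √(2 + f)
O(Y, t) = -3/7 + Y
q(r, E) = 8 - r²*(-3/7 + √2) (q(r, E) = 8 - r*(-3/7 + √(2 + 0))*r = 8 - r*(-3/7 + √2)*r = 8 - r²*(-3/7 + √2))
√(-47435 + q(n(3, 3), -73)) = √(-47435 + (8 + 13²*(3/7 - √2))) = √(-47435 + (8 + 169*(3/7 - √2))) = √(-47435 + (8 + (507/7 - 169*√2))) = √(-47435 + (563/7 - 169*√2)) = √(-331482/7 - 169*√2)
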